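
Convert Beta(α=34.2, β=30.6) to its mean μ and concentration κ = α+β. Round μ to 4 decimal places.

μ = 0.5278, κ = 64.8

κ = α+β = 34.2+30.6 = 64.8; μ = α/κ = 34.2/64.8 = 0.5278.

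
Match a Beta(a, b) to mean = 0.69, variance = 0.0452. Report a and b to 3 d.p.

a = 2.575, b = 1.157

Let s = a+b. The Beta variance is μ(1−μ)/(s+1).
So s+1 = μ(1−μ)/σ² = (0.69×0.31)/0.0452 = 0.2139/0.0452 = 4.7323, giving s = 3.7323.
Then a = μs = 0.69×3.7323 = 2.575 and b = (1−μ)s = 0.31×3.7323 = 1.157.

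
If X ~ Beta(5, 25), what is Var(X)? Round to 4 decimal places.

μ = 5/30 = 0.166667; Var = μ(1−μ)/(α+β+1) = 0.1388889/31 = 0.0045.

0.0045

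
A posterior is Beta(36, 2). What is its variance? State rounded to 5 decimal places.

0.00128

α+β = 38 and αβ = 72, so Var = αβ/[(α+β)²(α+β+1)] = 72/56316 = 0.00128.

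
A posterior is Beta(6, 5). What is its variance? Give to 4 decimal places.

0.0207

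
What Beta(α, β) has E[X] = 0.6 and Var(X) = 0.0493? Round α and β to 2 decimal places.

α = 2.32, β = 1.55

By moment matching, α+β = μ(1−μ)/σ² − 1 = (0.6·0.4)/0.0493 − 1 = 4.8682 − 1 = 3.8682.
Since α/(α+β) = μ, α = 0.6·3.8682 = 2.32 and β = 0.4·3.8682 = 1.55.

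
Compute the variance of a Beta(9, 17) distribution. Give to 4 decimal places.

μ = 9/26 = 0.346154; Var = μ(1−μ)/(α+β+1) = 0.2263314/27 = 0.0084.

0.0084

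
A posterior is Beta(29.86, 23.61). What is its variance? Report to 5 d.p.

0.00453

Var = αβ/[(α+β)²(α+β+1)] = (29.86×23.61)/(53.47²×54.47) = 704.9946/155731.957823 = 0.00453.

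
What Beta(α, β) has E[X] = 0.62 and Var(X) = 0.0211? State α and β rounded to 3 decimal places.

Write ν = α+β; then α = μν and Var = μ(1−μ)/(ν+1).
ν = μ(1−μ)/Var − 1 = 0.2356/0.0211 − 1 = 10.1659.
α = 0.62·10.1659 = 6.303, β = 0.38·10.1659 = 3.863.

α = 6.303, β = 3.863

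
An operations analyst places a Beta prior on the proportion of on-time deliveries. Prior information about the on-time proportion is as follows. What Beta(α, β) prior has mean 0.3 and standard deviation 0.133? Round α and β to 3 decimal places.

σ² = 0.133² = 0.017689.
With s = α+β, Var = μ(1−μ)/(s+1), so s+1 = (0.3×0.7)/0.017689 = 11.8718 and s = 10.8718.
α = μs = 3.262, β = (1−μ)s = 7.610.

α = 3.262, β = 7.610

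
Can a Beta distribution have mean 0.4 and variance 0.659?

For any Beta, Var(X) < E[X]·(1−E[X]).
Here μ(1−μ) = 0.4×0.6 = 0.24, and 0.659 ≥ 0.24.

No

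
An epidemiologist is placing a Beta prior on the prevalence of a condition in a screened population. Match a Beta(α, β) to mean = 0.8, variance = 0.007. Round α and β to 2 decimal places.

α = 17.49, β = 4.37

By moment matching, α+β = μ(1−μ)/σ² − 1 = (0.8·0.2)/0.007 − 1 = 22.8571 − 1 = 21.8571.
Since α/(α+β) = μ, α = 0.8·21.8571 = 17.49 and β = 0.2·21.8571 = 4.37.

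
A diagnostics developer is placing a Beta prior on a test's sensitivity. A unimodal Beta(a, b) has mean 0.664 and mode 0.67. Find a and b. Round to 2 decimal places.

a = 37.63, b = 19.04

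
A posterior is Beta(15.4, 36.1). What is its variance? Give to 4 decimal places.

α+β = 51.5 and αβ = 555.94, so Var = αβ/[(α+β)²(α+β+1)] = 555.94/139243.125 = 0.0040.

0.0040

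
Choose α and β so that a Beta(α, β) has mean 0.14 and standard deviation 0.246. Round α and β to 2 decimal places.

α = 0.14, β = 0.85

σ² = 0.246² = 0.060516.
With s = α+β, Var = μ(1−μ)/(s+1), so s+1 = (0.14×0.86)/0.060516 = 1.9896 and s = 0.9896.
α = μs = 0.14, β = (1−μ)s = 0.85.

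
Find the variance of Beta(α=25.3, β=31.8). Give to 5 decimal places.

μ = 25.3/57.1 = 0.443082; Var = μ(1−μ)/(α+β+1) = 0.2467604/58.1 = 0.00425.

0.00425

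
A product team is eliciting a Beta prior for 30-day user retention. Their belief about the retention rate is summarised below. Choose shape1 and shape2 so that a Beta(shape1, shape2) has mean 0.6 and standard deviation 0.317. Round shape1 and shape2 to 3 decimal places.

σ² = 0.317² = 0.100489.
With s = shape1+shape2, Var = μ(1−μ)/(s+1), so s+1 = (0.6×0.4)/0.100489 = 2.3883 and s = 1.3883.
shape1 = μs = 0.833, shape2 = (1−μ)s = 0.555.

shape1 = 0.833, shape2 = 0.555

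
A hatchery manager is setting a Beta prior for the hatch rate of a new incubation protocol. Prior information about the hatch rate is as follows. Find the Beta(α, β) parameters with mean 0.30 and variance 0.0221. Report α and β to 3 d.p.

Let s = α+β. The Beta variance is μ(1−μ)/(s+1).
So s+1 = μ(1−μ)/σ² = (0.30×0.70)/0.0221 = 0.2100/0.0221 = 9.5023, giving s = 8.5023.
Then α = μs = 0.30×8.5023 = 2.551 and β = (1−μ)s = 0.70×8.5023 = 5.952.

α = 2.551, β = 5.952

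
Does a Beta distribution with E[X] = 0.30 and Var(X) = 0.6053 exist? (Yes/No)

The Beta variance bound is σ² < μ(1−μ).
Here μ(1−μ) = 0.30×0.70 = 0.2100, and 0.6053 ≥ 0.2100.

No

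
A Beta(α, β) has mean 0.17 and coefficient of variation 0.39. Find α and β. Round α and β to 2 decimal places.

Var = (CV·μ)² = (0.39×0.17)² = 0.004396.
α+β = μ(1−μ)/Var − 1 = 0.1411/0.004396 − 1 = 31.0996.
Thus α = 0.17·31.0996 = 5.29 and β = 0.83·31.0996 = 25.81.

α = 5.29, β = 25.81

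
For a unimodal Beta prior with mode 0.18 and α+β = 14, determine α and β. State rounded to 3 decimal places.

α = 3.160, β = 10.840

Since the density peak of Beta(α,β) is at (α−1)/(α+β−2),
α = 1 + 0.18(14−2) = 3.160 and β = 14 − 3.160 = 10.840.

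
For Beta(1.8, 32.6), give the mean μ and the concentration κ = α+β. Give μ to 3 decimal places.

κ = α+β = 1.8+32.6 = 34.4; μ = α/κ = 1.8/34.4 = 0.052.

μ = 0.052, κ = 34.4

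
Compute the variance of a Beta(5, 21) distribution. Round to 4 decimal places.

0.0058

Var = αβ/[(α+β)²(α+β+1)] = (5×21)/(26²×27) = 105/18252 = 0.0058.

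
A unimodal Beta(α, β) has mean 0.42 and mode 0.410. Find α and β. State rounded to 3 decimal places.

α = 7.560, β = 10.440

Let s = α+β. Mean gives α = μs = 0.42s; mode gives (α−1)/(s−2) = 0.410.
Substituting: 0.42s − 1 = 0.410(s−2) = 0.410s − 0.820, so 0.010s = 0.180 and s = 18.0000.
Then α = 0.42×18.0000 = 7.560 and β = s−α = 10.440.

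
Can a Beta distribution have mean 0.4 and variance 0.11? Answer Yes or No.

Yes

A Beta with mean μ has variance μ(1−μ)/(α+β+1) < μ(1−μ).
Here μ(1−μ) = 0.4×0.6 = 0.24, and 0.11 < 0.24.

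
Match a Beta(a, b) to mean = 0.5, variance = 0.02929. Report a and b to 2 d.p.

a = 3.77, b = 3.77

By moment matching, a+b = μ(1−μ)/σ² − 1 = (0.5·0.5)/0.02929 − 1 = 8.5353 − 1 = 7.5353.
Since a/(a+b) = μ, a = 0.5·7.5353 = 3.77 and b = 0.5·7.5353 = 3.77.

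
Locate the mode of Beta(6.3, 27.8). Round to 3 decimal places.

The density x^(α−1)(1−x)^(β−1) is maximised at (α−1)/(α+β−2) = 5.3/32.1 = 0.165.

0.165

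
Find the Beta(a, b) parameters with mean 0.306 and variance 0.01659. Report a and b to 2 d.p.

a = 3.61, b = 8.19

Write ν = a+b; then a = μν and Var = μ(1−μ)/(ν+1).
ν = μ(1−μ)/Var − 1 = 0.212364/0.01659 − 1 = 11.8007.
a = 0.306·11.8007 = 3.61, b = 0.694·11.8007 = 8.19.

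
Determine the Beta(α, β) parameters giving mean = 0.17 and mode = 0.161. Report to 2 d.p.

Let s = α+β. Mean gives α = μs = 0.17s; mode gives (α−1)/(s−2) = 0.161.
Substituting: 0.17s − 1 = 0.161(s−2) = 0.161s − 0.322, so 0.009s = 0.678 and s = 75.3333.
Then α = 0.17×75.3333 = 12.81 and β = s−α = 62.53.

α = 12.81, β = 62.53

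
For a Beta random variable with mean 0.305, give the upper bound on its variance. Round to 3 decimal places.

For fixed mean μ the Beta variance is μ(1−μ)/(α+β+1), increasing as α+β decreases.
Its least upper bound (not attained) is μ(1−μ) = 0.305·0.695 = 0.212.

0.212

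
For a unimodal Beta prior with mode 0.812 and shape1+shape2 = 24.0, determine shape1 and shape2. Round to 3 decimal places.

shape1 = 18.864, shape2 = 5.136

Since the density peak of Beta(shape1,shape2) is at (shape1−1)/(shape1+shape2−2),
shape1 = 1 + 0.812(24.0−2) = 18.864 and shape2 = 24.0 − 18.864 = 5.136.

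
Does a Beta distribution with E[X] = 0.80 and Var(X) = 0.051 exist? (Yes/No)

For any Beta, Var(X) < E[X]·(1−E[X]).
Here μ(1−μ) = 0.80×0.20 = 0.1600, and 0.051 < 0.1600.

Yes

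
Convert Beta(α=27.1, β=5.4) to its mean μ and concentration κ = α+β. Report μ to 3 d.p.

κ = α+β = 27.1+5.4 = 32.5; μ = α/κ = 27.1/32.5 = 0.834.

μ = 0.834, κ = 32.5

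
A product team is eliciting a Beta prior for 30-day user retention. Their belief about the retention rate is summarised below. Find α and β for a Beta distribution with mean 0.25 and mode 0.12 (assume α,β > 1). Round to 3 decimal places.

With s = α+β: μ = α/s and mode = (α−1)/(s−2). Eliminating α = μs,
μs − 1 = m(s−2) ⇒ s(μ−m) = 1−2m ⇒ s = 0.76/0.13 = 5.8462.
So α = μs = 1.462, β = (1−μ)s = 4.385.

α = 1.462, β = 4.385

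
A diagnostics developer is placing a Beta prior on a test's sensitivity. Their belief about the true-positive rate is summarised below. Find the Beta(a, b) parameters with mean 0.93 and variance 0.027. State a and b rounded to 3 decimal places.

Write ν = a+b; then a = μν and Var = μ(1−μ)/(ν+1).
ν = μ(1−μ)/Var − 1 = 0.0651/0.027 − 1 = 1.4111.
a = 0.93·1.4111 = 1.312, b = 0.07·1.4111 = 0.099.

a = 1.312, b = 0.099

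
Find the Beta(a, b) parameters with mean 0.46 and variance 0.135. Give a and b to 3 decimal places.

a = 0.386, b = 0.454

Let s = a+b. The Beta variance is μ(1−μ)/(s+1).
So s+1 = μ(1−μ)/σ² = (0.46×0.54)/0.135 = 0.2484/0.135 = 1.8400, giving s = 0.8400.
Then a = μs = 0.46×0.8400 = 0.386 and b = (1−μ)s = 0.54×0.8400 = 0.454.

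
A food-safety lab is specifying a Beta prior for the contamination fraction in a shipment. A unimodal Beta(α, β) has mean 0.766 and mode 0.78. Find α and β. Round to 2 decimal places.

α = 30.64, β = 9.36

Let s = α+β. Mean gives α = μs = 0.766s; mode gives (α−1)/(s−2) = 0.78.
Substituting: 0.766s − 1 = 0.78(s−2) = 0.78s − 1.56, so -0.014s = -0.56 and s = 40.0000.
Then α = 0.766×40.0000 = 30.64 and β = s−α = 9.36.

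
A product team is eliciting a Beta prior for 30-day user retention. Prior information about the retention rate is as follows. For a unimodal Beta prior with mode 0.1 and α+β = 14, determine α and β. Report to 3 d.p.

Mode = (α−1)/(κ−2) with κ = α+β, so α−1 = 0.1·12 = 1.200.
α = 2.200; β = κ − α = 11.800.

α = 2.200, β = 11.800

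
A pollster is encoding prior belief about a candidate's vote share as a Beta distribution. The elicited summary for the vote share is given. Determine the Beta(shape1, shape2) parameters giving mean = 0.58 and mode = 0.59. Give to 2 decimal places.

Let s = shape1+shape2. Mean gives shape1 = μs = 0.58s; mode gives (shape1−1)/(s−2) = 0.59.
Substituting: 0.58s − 1 = 0.59(s−2) = 0.59s − 1.18, so -0.01s = -0.18 and s = 18.0000.
Then shape1 = 0.58×18.0000 = 10.44 and shape2 = s−shape1 = 7.56.

shape1 = 10.44, shape2 = 7.56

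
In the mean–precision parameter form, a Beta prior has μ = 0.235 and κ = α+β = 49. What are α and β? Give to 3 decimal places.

α = 11.515, β = 37.485

α = μκ = 0.235×49 = 11.515 and β = (1−μ)κ = 0.765×49 = 37.485.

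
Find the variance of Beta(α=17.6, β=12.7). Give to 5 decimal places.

0.00778

Var = αβ/[(α+β)²(α+β+1)] = (17.6×12.7)/(30.3²×31.3) = 223.52/28736.217 = 0.00778.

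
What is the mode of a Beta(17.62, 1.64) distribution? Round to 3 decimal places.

With α,β > 1, mode = (α−1)/(α+β−2) = 16.62/17.26 = 0.963.

0.963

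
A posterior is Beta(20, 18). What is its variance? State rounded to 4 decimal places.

α+β = 38 and αβ = 360, so Var = αβ/[(α+β)²(α+β+1)] = 360/56316 = 0.0064.

0.0064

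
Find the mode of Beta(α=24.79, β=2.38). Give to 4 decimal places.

0.9452

With α,β > 1, mode = (α−1)/(α+β−2) = 23.79/25.17 = 0.9452.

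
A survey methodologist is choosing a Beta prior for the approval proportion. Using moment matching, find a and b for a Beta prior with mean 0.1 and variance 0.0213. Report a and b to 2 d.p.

a = 0.32, b = 2.90

By moment matching, a+b = μ(1−μ)/σ² − 1 = (0.1·0.9)/0.0213 − 1 = 4.2254 − 1 = 3.2254.
Since a/(a+b) = μ, a = 0.1·3.2254 = 0.32 and b = 0.9·3.2254 = 2.90.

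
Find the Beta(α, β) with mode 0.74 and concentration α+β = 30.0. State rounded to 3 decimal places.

α = 21.720, β = 8.280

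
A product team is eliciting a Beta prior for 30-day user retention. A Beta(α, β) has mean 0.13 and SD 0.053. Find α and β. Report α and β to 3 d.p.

α = 5.104, β = 34.159

First σ² = 0.002809. Setting α = μn, β = (1−μ)n with n = α+β,
μ(1−μ)/(n+1) = 0.002809 ⇒ n+1 = 0.1131/0.002809 = 40.2634 ⇒ n = 39.2634.
Hence α = 0.13×39.2634 = 5.104, β = 0.87×39.2634 = 34.159.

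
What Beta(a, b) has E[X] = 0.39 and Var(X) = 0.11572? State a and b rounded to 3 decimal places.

By moment matching, a+b = μ(1−μ)/σ² − 1 = (0.39·0.61)/0.11572 − 1 = 2.0558 − 1 = 1.0558.
Since a/(a+b) = μ, a = 0.39·1.0558 = 0.412 and b = 0.61·1.0558 = 0.644.

a = 0.412, b = 0.644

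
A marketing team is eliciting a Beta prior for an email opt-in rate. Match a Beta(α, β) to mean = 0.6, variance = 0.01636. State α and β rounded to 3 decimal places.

By moment matching, α+β = μ(1−μ)/σ² − 1 = (0.6·0.4)/0.01636 − 1 = 14.6699 − 1 = 13.6699.
Since α/(α+β) = μ, α = 0.6·13.6699 = 8.202 and β = 0.4·13.6699 = 5.468.

α = 8.202, β = 5.468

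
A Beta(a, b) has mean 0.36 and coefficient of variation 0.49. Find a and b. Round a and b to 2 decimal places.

a = 2.31, b = 4.10

σ = CV·μ = 0.49×0.36 = 0.17640, so σ² = 0.031117.
s+1 = μ(1−μ)/σ² = 0.2304/0.031117 = 7.4043, so s = a+b = 6.4043.
a = μs = 2.31, b = (1−μ)s = 4.10.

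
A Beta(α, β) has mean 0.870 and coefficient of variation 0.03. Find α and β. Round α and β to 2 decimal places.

α = 143.57, β = 21.45

σ = CV·μ = 0.03×0.870 = 0.02610, so σ² = 0.000681.
s+1 = μ(1−μ)/σ² = 0.113100/0.000681 = 166.0281, so s = α+β = 165.0281.
α = μs = 143.57, β = (1−μ)s = 21.45.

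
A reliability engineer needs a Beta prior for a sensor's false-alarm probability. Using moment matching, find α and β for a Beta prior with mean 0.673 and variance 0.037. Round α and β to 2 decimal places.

α = 3.33, β = 1.62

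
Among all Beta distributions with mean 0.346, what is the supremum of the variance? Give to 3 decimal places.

For fixed mean μ the Beta variance is μ(1−μ)/(α+β+1), increasing as α+β decreases.
Its least upper bound (not attained) is μ(1−μ) = 0.346·0.654 = 0.226.

0.226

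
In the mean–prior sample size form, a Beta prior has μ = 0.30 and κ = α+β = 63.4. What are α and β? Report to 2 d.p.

α = μκ = 0.30×63.4 = 19.02 and β = (1−μ)κ = 0.70×63.4 = 44.38.

α = 19.02, β = 44.38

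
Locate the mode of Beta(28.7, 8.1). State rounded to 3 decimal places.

0.796

With α,β > 1, mode = (α−1)/(α+β−2) = 27.7/34.8 = 0.796.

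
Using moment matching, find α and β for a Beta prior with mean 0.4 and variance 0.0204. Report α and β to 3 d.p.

α = 4.306, β = 6.459

Write ν = α+β; then α = μν and Var = μ(1−μ)/(ν+1).
ν = μ(1−μ)/Var − 1 = 0.24/0.0204 − 1 = 10.7647.
α = 0.4·10.7647 = 4.306, β = 0.6·10.7647 = 6.459.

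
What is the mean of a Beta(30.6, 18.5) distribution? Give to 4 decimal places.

0.6232

E[X] = α/(α+β) = 30.6/49.1 = 0.6232.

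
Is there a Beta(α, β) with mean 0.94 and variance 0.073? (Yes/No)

A Beta with mean μ has variance μ(1−μ)/(α+β+1) < μ(1−μ).
Here μ(1−μ) = 0.94×0.06 = 0.0564, and 0.073 ≥ 0.0564.

No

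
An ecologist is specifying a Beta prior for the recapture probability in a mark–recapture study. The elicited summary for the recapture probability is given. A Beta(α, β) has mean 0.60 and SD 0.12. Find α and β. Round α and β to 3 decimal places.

α = 9.400, β = 6.267

σ² = 0.12² = 0.0144.
With s = α+β, Var = μ(1−μ)/(s+1), so s+1 = (0.60×0.40)/0.0144 = 16.6667 and s = 15.6667.
α = μs = 9.400, β = (1−μ)s = 6.267.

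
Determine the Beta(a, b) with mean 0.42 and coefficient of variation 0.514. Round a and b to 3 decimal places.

Var = (CV·μ)² = (0.514×0.42)² = 0.046604.
a+b = μ(1−μ)/Var − 1 = 0.2436/0.046604 − 1 = 4.2270.
Thus a = 0.42·4.2270 = 1.775 and b = 0.58·4.2270 = 2.452.

a = 1.775, b = 2.452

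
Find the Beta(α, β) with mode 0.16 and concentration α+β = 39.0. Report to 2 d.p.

α = 6.92, β = 32.08

For α,β>1 the mode is (α−1)/(α+β−2), so α = mode·(κ−2)+1 = 0.16×37.0+1 = 6.92.
And β = (1−mode)·(κ−2)+1 = 0.84×37.0+1 = 32.08.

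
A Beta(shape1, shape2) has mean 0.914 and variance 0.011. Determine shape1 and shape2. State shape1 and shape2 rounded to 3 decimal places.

shape1 = 5.617, shape2 = 0.529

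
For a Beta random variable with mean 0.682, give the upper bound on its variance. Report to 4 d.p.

For fixed mean μ the Beta variance is μ(1−μ)/(α+β+1), increasing as α+β decreases.
Its least upper bound (not attained) is μ(1−μ) = 0.682·0.318 = 0.2169.

0.2169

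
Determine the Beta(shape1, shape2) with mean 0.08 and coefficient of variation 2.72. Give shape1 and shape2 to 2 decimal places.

shape1 = 0.04, shape2 = 0.51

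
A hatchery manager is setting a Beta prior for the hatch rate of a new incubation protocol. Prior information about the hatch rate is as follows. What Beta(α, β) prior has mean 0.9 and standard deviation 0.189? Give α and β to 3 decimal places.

α = 1.368, β = 0.152

σ² = 0.189² = 0.035721.
With s = α+β, Var = μ(1−μ)/(s+1), so s+1 = (0.9×0.1)/0.035721 = 2.5195 and s = 1.5195.
α = μs = 1.368, β = (1−μ)s = 0.152.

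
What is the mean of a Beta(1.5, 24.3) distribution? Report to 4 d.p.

0.0581

The Beta mean is α/(α+β) = 1.5/(1.5+24.3) = 0.0581.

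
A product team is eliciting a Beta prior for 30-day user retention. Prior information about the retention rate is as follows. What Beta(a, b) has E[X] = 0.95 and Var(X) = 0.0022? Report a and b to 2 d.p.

a = 19.56, b = 1.03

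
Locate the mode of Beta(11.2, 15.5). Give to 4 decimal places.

0.4130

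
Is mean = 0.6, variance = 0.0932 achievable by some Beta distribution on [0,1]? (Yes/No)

Yes

For any Beta, Var(X) < E[X]·(1−E[X]).
Here μ(1−μ) = 0.6×0.4 = 0.24, and 0.0932 < 0.24.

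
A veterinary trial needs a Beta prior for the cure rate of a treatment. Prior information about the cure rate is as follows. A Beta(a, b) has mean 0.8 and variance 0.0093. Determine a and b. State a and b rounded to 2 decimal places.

a = 12.96, b = 3.24

Let s = a+b. The Beta variance is μ(1−μ)/(s+1).
So s+1 = μ(1−μ)/σ² = (0.8×0.2)/0.0093 = 0.16/0.0093 = 17.2043, giving s = 16.2043.
Then a = μs = 0.8×16.2043 = 12.96 and b = (1−μ)s = 0.2×16.2043 = 3.24.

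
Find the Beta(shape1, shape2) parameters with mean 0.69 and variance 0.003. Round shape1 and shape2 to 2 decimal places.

Let s = shape1+shape2. The Beta variance is μ(1−μ)/(s+1).
So s+1 = μ(1−μ)/σ² = (0.69×0.31)/0.003 = 0.2139/0.003 = 71.3000, giving s = 70.3000.
Then shape1 = μs = 0.69×70.3000 = 48.51 and shape2 = (1−μ)s = 0.31×70.3000 = 21.79.

shape1 = 48.51, shape2 = 21.79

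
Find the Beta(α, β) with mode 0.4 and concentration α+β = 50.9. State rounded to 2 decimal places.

Mode = (α−1)/(κ−2) with κ = α+β, so α−1 = 0.4·48.9 = 19.56.
α = 20.56; β = κ − α = 30.34.

α = 20.56, β = 30.34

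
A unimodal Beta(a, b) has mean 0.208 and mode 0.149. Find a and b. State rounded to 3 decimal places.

With s = a+b: μ = a/s and mode = (a−1)/(s−2). Eliminating a = μs,
μs − 1 = m(s−2) ⇒ s(μ−m) = 1−2m ⇒ s = 0.702/0.059 = 11.8983.
So a = μs = 2.475, b = (1−μ)s = 9.423.

a = 2.475, b = 9.423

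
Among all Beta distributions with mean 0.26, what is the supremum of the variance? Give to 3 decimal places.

0.192

For fixed mean μ the Beta variance is μ(1−μ)/(α+β+1), increasing as α+β decreases.
Its least upper bound (not attained) is μ(1−μ) = 0.26·0.74 = 0.192.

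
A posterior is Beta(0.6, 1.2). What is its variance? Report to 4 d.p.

Var = αβ/[(α+β)²(α+β+1)] = (0.6×1.2)/(1.8²×2.8) = 0.72/9.072 = 0.0794.

0.0794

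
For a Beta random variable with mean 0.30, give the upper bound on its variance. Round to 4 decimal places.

Var = μ(1−μ)/(α+β+1), which approaches μ(1−μ) as α+β → 0.
So the supremum is μ(1−μ) = 0.30×0.70 = 0.2100.

0.2100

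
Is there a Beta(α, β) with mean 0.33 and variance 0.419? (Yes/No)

No

A Beta with mean μ has variance μ(1−μ)/(α+β+1) < μ(1−μ).
Here μ(1−μ) = 0.33×0.67 = 0.2211, and 0.419 ≥ 0.2211.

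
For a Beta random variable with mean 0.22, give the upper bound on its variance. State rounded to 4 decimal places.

0.1716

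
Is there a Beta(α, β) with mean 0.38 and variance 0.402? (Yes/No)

For any Beta, Var(X) < E[X]·(1−E[X]).
Here μ(1−μ) = 0.38×0.62 = 0.2356, and 0.402 ≥ 0.2356.

No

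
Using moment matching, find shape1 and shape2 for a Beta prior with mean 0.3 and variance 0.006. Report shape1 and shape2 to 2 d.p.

Write ν = shape1+shape2; then shape1 = μν and Var = μ(1−μ)/(ν+1).
ν = μ(1−μ)/Var − 1 = 0.21/0.006 − 1 = 34.0000.
shape1 = 0.3·34.0000 = 10.20, shape2 = 0.7·34.0000 = 23.80.

shape1 = 10.20, shape2 = 23.80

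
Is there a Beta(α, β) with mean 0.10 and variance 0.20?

No

The Beta variance bound is σ² < μ(1−μ).
Here μ(1−μ) = 0.10×0.90 = 0.0900, and 0.20 ≥ 0.0900.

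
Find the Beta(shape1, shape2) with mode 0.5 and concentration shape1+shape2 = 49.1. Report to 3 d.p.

For shape1,shape2>1 the mode is (shape1−1)/(shape1+shape2−2), so shape1 = mode·(κ−2)+1 = 0.5×47.1+1 = 24.550.
And shape2 = (1−mode)·(κ−2)+1 = 0.5×47.1+1 = 24.550.

shape1 = 24.550, shape2 = 24.550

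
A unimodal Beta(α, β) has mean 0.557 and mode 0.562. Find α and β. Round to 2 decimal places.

With s = α+β: μ = α/s and mode = (α−1)/(s−2). Eliminating α = μs,
μs − 1 = m(s−2) ⇒ s(μ−m) = 1−2m ⇒ s = -0.124/-0.005 = 24.8000.
So α = μs = 13.81, β = (1−μ)s = 10.99.

α = 13.81, β = 10.99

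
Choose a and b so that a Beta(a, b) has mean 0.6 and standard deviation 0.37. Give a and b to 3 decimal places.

a = 0.452, b = 0.301

Variance = 0.37² = 0.1369. The moment-matching identity a+b = μ(1−μ)/Var − 1 gives
a+b = 0.24/0.1369 − 1 = 0.7531, so a = μ·0.7531 = 0.452 and b = (1−μ)·0.7531 = 0.301.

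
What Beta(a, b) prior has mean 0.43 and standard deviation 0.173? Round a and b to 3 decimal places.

Variance = 0.173² = 0.029929. The moment-matching identity a+b = μ(1−μ)/Var − 1 gives
a+b = 0.2451/0.029929 − 1 = 7.1894, so a = μ·7.1894 = 3.091 and b = (1−μ)·7.1894 = 4.098.

a = 3.091, b = 4.098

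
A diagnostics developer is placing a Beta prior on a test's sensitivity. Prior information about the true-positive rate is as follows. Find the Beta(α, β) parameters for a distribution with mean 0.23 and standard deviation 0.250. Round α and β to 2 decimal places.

σ² = 0.250² = 0.062500.
With s = α+β, Var = μ(1−μ)/(s+1), so s+1 = (0.23×0.77)/0.062500 = 2.8336 and s = 1.8336.
α = μs = 0.42, β = (1−μ)s = 1.41.

α = 0.42, β = 1.41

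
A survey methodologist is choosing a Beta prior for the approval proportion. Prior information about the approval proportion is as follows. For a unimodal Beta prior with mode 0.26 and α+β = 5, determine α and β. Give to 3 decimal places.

α = 1.780, β = 3.220

Mode = (α−1)/(κ−2) with κ = α+β, so α−1 = 0.26·3 = 0.780.
α = 1.780; β = κ − α = 3.220.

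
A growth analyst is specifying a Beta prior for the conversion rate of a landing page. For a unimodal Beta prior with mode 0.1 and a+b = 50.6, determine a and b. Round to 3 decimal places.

For a,b>1 the mode is (a−1)/(a+b−2), so a = mode·(κ−2)+1 = 0.1×48.6+1 = 5.860.
And b = (1−mode)·(κ−2)+1 = 0.9×48.6+1 = 44.740.

a = 5.860, b = 44.740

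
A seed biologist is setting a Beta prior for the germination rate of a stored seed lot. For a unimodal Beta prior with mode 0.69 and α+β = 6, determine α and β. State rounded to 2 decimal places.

α = 3.76, β = 2.24

Mode = (α−1)/(κ−2) with κ = α+β, so α−1 = 0.69·4 = 2.76.
α = 3.76; β = κ − α = 2.24.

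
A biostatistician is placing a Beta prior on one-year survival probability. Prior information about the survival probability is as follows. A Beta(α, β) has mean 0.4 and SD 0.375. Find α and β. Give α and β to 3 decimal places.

α = 0.283, β = 0.424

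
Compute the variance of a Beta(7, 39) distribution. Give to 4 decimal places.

0.0027

Var = αβ/[(α+β)²(α+β+1)] = (7×39)/(46²×47) = 273/99452 = 0.0027.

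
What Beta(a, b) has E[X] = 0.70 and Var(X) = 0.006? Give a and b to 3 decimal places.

a = 23.800, b = 10.200

Let s = a+b. The Beta variance is μ(1−μ)/(s+1).
So s+1 = μ(1−μ)/σ² = (0.70×0.30)/0.006 = 0.2100/0.006 = 35.0000, giving s = 34.0000.
Then a = μs = 0.70×34.0000 = 23.800 and b = (1−μ)s = 0.30×34.0000 = 10.200.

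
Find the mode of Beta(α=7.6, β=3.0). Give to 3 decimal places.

0.767

The density x^(α−1)(1−x)^(β−1) is maximised at (α−1)/(α+β−2) = 6.6/8.6 = 0.767.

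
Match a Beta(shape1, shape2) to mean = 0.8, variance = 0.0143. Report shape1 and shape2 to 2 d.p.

Let s = shape1+shape2. The Beta variance is μ(1−μ)/(s+1).
So s+1 = μ(1−μ)/σ² = (0.8×0.2)/0.0143 = 0.16/0.0143 = 11.1888, giving s = 10.1888.
Then shape1 = μs = 0.8×10.1888 = 8.15 and shape2 = (1−μ)s = 0.2×10.1888 = 2.04.

shape1 = 8.15, shape2 = 2.04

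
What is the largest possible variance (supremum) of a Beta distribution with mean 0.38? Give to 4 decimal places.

For fixed mean μ the Beta variance is μ(1−μ)/(α+β+1), increasing as α+β decreases.
Its least upper bound (not attained) is μ(1−μ) = 0.38·0.62 = 0.2356.

0.2356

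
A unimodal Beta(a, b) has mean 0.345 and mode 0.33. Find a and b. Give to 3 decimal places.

a = 7.820, b = 14.847

With s = a+b: μ = a/s and mode = (a−1)/(s−2). Eliminating a = μs,
μs − 1 = m(s−2) ⇒ s(μ−m) = 1−2m ⇒ s = 0.34/0.015 = 22.6667.
So a = μs = 7.820, b = (1−μ)s = 14.847.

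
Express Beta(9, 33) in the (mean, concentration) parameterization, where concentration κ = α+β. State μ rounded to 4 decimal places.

μ = 0.2143, κ = 42

κ = α+β = 9+33 = 42; μ = α/κ = 9/42 = 0.2143.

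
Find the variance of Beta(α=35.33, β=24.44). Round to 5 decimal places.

0.00398

α+β = 59.77 and αβ = 863.4652, so Var = αβ/[(α+β)²(α+β+1)] = 863.4652/217097.962733 = 0.00398.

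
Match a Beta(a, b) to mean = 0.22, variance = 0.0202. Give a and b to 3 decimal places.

Write ν = a+b; then a = μν and Var = μ(1−μ)/(ν+1).
ν = μ(1−μ)/Var − 1 = 0.1716/0.0202 − 1 = 7.4950.
a = 0.22·7.4950 = 1.649, b = 0.78·7.4950 = 5.846.

a = 1.649, b = 5.846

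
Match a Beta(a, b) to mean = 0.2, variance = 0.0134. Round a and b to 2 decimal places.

a = 2.19, b = 8.75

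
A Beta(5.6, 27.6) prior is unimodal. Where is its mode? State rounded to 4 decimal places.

0.1474

The density x^(α−1)(1−x)^(β−1) is maximised at (α−1)/(α+β−2) = 4.6/31.2 = 0.1474.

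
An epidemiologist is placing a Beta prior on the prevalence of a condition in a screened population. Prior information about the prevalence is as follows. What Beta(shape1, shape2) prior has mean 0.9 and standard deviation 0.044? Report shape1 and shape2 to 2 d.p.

First σ² = 0.001936. Setting shape1 = μn, shape2 = (1−μ)n with n = shape1+shape2,
μ(1−μ)/(n+1) = 0.001936 ⇒ n+1 = 0.09/0.001936 = 46.4876 ⇒ n = 45.4876.
Hence shape1 = 0.9×45.4876 = 40.94, shape2 = 0.1×45.4876 = 4.55.

shape1 = 40.94, shape2 = 4.55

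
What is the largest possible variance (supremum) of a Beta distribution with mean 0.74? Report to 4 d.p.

Var = μ(1−μ)/(α+β+1), which approaches μ(1−μ) as α+β → 0.
So the supremum is μ(1−μ) = 0.74×0.26 = 0.1924.

0.1924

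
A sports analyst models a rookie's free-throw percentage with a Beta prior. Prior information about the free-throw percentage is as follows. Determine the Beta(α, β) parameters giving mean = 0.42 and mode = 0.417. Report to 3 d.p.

Let s = α+β. Mean gives α = μs = 0.42s; mode gives (α−1)/(s−2) = 0.417.
Substituting: 0.42s − 1 = 0.417(s−2) = 0.417s − 0.834, so 0.003s = 0.166 and s = 55.3333.
Then α = 0.42×55.3333 = 23.240 and β = s−α = 32.093.

α = 23.240, β = 32.093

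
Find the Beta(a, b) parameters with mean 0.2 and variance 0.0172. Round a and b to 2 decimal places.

a = 1.66, b = 6.64

Write ν = a+b; then a = μν and Var = μ(1−μ)/(ν+1).
ν = μ(1−μ)/Var − 1 = 0.16/0.0172 − 1 = 8.3023.
a = 0.2·8.3023 = 1.66, b = 0.8·8.3023 = 6.64.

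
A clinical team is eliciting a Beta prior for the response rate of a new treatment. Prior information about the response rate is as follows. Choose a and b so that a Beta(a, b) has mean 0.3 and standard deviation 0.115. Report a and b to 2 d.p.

a = 4.46, b = 10.42

σ² = 0.115² = 0.013225.
With s = a+b, Var = μ(1−μ)/(s+1), so s+1 = (0.3×0.7)/0.013225 = 15.8790 and s = 14.8790.
a = μs = 4.46, b = (1−μ)s = 10.42.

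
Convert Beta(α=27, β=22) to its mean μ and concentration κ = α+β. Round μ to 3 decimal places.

κ = α+β = 27+22 = 49; μ = α/κ = 27/49 = 0.551.

μ = 0.551, κ = 49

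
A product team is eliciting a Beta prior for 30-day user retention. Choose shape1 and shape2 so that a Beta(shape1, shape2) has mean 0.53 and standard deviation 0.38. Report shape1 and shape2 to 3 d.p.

shape1 = 0.384, shape2 = 0.341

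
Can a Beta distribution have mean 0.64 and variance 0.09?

For any Beta, Var(X) < E[X]·(1−E[X]).
Here μ(1−μ) = 0.64×0.36 = 0.2304, and 0.09 < 0.2304.

Yes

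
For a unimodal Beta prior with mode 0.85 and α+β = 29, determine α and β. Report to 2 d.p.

α = 23.95, β = 5.05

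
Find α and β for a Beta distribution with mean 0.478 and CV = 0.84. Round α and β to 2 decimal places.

σ = CV·μ = 0.84×0.478 = 0.40152, so σ² = 0.161218.
s+1 = μ(1−μ)/σ² = 0.249516/0.161218 = 1.5477, so s = α+β = 0.5477.
α = μs = 0.26, β = (1−μ)s = 0.29.

α = 0.26, β = 0.29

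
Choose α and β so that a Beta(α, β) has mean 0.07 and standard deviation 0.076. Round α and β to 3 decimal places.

α = 0.719, β = 9.552

First σ² = 0.005776. Setting α = μn, β = (1−μ)n with n = α+β,
μ(1−μ)/(n+1) = 0.005776 ⇒ n+1 = 0.0651/0.005776 = 11.2708 ⇒ n = 10.2708.
Hence α = 0.07×10.2708 = 0.719, β = 0.93×10.2708 = 9.552.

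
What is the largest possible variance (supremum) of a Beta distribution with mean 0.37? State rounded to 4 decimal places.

Var = μ(1−μ)/(α+β+1), which approaches μ(1−μ) as α+β → 0.
So the supremum is μ(1−μ) = 0.37×0.63 = 0.2331.

0.2331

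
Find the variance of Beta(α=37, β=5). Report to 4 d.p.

Var = αβ/[(α+β)²(α+β+1)] = (37×5)/(42²×43) = 185/75852 = 0.0024.

0.0024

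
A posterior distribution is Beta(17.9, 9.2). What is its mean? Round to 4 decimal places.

0.6605

E[X] = α/(α+β) = 17.9/27.1 = 0.6605.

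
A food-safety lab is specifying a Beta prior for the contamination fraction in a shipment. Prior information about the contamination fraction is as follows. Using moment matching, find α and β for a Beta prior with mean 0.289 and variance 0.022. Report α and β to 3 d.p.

α = 2.410, β = 5.930

By moment matching, α+β = μ(1−μ)/σ² − 1 = (0.289·0.711)/0.022 − 1 = 9.3400 − 1 = 8.3400.
Since α/(α+β) = μ, α = 0.289·8.3400 = 2.410 and β = 0.711·8.3400 = 5.930.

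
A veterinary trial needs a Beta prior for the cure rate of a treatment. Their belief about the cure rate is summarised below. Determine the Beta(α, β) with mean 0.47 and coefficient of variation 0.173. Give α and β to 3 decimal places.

α = 17.239, β = 19.439

Var = (CV·μ)² = (0.173×0.47)² = 0.006611.
α+β = μ(1−μ)/Var − 1 = 0.2491/0.006611 − 1 = 36.6778.
Thus α = 0.47·36.6778 = 17.239 and β = 0.53·36.6778 = 19.439.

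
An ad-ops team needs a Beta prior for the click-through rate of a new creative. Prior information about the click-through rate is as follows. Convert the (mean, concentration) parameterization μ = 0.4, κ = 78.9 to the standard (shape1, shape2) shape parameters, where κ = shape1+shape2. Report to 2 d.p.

Split κ in proportion μ : (1−μ): shape1 = 0.4·78.9 = 31.56, shape2 = 78.9 − 31.56 = 47.34.

shape1 = 31.56, shape2 = 47.34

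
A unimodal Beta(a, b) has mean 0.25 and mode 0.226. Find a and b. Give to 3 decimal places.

a = 5.708, b = 17.125

With s = a+b: μ = a/s and mode = (a−1)/(s−2). Eliminating a = μs,
μs − 1 = m(s−2) ⇒ s(μ−m) = 1−2m ⇒ s = 0.548/0.024 = 22.8333.
So a = μs = 5.708, b = (1−μ)s = 17.125.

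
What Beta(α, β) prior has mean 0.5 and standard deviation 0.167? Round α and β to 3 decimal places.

Variance = 0.167² = 0.027889. The moment-matching identity α+β = μ(1−μ)/Var − 1 gives
α+β = 0.25/0.027889 − 1 = 7.9641, so α = μ·7.9641 = 3.982 and β = (1−μ)·7.9641 = 3.982.

α = 3.982, β = 3.982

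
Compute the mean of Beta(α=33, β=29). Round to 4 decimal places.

The Beta mean is α/(α+β) = 33/(33+29) = 0.5323.

0.5323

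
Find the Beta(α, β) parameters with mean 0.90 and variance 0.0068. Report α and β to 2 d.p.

By moment matching, α+β = μ(1−μ)/σ² − 1 = (0.90·0.10)/0.0068 − 1 = 13.2353 − 1 = 12.2353.
Since α/(α+β) = μ, α = 0.90·12.2353 = 11.01 and β = 0.10·12.2353 = 1.22.

α = 11.01, β = 1.22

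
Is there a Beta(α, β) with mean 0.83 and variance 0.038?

Yes

For any Beta, Var(X) < E[X]·(1−E[X]).
Here μ(1−μ) = 0.83×0.17 = 0.1411, and 0.038 < 0.1411.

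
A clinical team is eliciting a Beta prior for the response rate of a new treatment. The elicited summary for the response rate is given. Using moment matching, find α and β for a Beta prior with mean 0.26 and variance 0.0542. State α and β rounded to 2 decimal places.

Write ν = α+β; then α = μν and Var = μ(1−μ)/(ν+1).
ν = μ(1−μ)/Var − 1 = 0.1924/0.0542 − 1 = 2.5498.
α = 0.26·2.5498 = 0.66, β = 0.74·2.5498 = 1.89.

α = 0.66, β = 1.89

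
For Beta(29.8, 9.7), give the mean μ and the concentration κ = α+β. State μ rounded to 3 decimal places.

κ = α+β = 29.8+9.7 = 39.5; μ = α/κ = 29.8/39.5 = 0.754.

μ = 0.754, κ = 39.5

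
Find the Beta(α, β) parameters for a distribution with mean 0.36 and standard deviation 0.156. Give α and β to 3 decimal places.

α = 3.048, β = 5.419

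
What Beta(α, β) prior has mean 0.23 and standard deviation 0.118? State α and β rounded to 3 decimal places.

α = 2.695, β = 9.024

First σ² = 0.013924. Setting α = μn, β = (1−μ)n with n = α+β,
μ(1−μ)/(n+1) = 0.013924 ⇒ n+1 = 0.1771/0.013924 = 12.7190 ⇒ n = 11.7190.
Hence α = 0.23×11.7190 = 2.695, β = 0.77×11.7190 = 9.024.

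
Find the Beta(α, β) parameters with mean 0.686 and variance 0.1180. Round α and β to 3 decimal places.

By moment matching, α+β = μ(1−μ)/σ² − 1 = (0.686·0.314)/0.1180 − 1 = 1.8255 − 1 = 0.8255.
Since α/(α+β) = μ, α = 0.686·0.8255 = 0.566 and β = 0.314·0.8255 = 0.259.

α = 0.566, β = 0.259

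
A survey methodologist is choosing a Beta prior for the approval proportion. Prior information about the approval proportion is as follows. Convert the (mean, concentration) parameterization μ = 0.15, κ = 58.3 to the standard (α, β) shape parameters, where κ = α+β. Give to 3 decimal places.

α = 8.745, β = 49.555

Split κ in proportion μ : (1−μ): α = 0.15·58.3 = 8.745, β = 58.3 − 8.745 = 49.555.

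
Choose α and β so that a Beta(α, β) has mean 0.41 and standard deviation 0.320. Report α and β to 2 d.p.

Variance = 0.320² = 0.102400. The moment-matching identity α+β = μ(1−μ)/Var − 1 gives
α+β = 0.2419/0.102400 − 1 = 1.3623, so α = μ·1.3623 = 0.56 and β = (1−μ)·1.3623 = 0.80.

α = 0.56, β = 0.80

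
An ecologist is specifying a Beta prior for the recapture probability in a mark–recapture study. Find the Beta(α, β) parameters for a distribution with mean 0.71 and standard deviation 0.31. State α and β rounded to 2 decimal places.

σ² = 0.31² = 0.0961.
With s = α+β, Var = μ(1−μ)/(s+1), so s+1 = (0.71×0.29)/0.0961 = 2.1426 and s = 1.1426.
α = μs = 0.81, β = (1−μ)s = 0.33.

α = 0.81, β = 0.33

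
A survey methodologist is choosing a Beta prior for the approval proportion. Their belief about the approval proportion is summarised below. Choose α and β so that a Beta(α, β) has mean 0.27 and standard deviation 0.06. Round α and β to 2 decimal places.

σ² = 0.06² = 0.0036.
With s = α+β, Var = μ(1−μ)/(s+1), so s+1 = (0.27×0.73)/0.0036 = 54.7500 and s = 53.7500.
α = μs = 14.51, β = (1−μ)s = 39.24.

α = 14.51, β = 39.24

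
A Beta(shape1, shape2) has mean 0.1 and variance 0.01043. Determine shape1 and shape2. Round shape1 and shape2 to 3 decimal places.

shape1 = 0.763, shape2 = 6.866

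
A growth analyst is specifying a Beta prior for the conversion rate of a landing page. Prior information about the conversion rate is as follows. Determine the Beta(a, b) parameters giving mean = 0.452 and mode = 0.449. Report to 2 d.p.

a = 15.37, b = 18.63

Let s = a+b. Mean gives a = μs = 0.452s; mode gives (a−1)/(s−2) = 0.449.
Substituting: 0.452s − 1 = 0.449(s−2) = 0.449s − 0.898, so 0.003s = 0.102 and s = 34.0000.
Then a = 0.452×34.0000 = 15.37 and b = s−a = 18.63.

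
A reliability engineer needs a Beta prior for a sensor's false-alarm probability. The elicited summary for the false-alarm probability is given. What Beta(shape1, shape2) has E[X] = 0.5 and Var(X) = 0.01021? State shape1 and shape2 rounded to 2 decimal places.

Let s = shape1+shape2. The Beta variance is μ(1−μ)/(s+1).
So s+1 = μ(1−μ)/σ² = (0.5×0.5)/0.01021 = 0.25/0.01021 = 24.4858, giving s = 23.4858.
Then shape1 = μs = 0.5×23.4858 = 11.74 and shape2 = (1−μ)s = 0.5×23.4858 = 11.74.

shape1 = 11.74, shape2 = 11.74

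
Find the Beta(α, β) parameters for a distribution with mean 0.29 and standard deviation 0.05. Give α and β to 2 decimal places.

α = 23.59, β = 57.77

Variance = 0.05² = 0.0025. The moment-matching identity α+β = μ(1−μ)/Var − 1 gives
α+β = 0.2059/0.0025 − 1 = 81.3600, so α = μ·81.3600 = 23.59 and β = (1−μ)·81.3600 = 57.77.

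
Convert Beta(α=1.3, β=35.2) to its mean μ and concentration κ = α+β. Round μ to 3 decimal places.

κ = α+β = 1.3+35.2 = 36.5; μ = α/κ = 1.3/36.5 = 0.036.

μ = 0.036, κ = 36.5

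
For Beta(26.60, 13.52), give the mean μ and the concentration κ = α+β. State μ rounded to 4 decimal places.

μ = 0.6630, κ = 40.12

κ = α+β = 26.60+13.52 = 40.12; μ = α/κ = 26.60/40.12 = 0.6630.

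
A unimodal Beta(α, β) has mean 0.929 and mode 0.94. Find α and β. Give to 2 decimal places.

α = 74.32, β = 5.68

Let s = α+β. Mean gives α = μs = 0.929s; mode gives (α−1)/(s−2) = 0.94.
Substituting: 0.929s − 1 = 0.94(s−2) = 0.94s − 1.88, so -0.011s = -0.88 and s = 80.0000.
Then α = 0.929×80.0000 = 74.32 and β = s−α = 5.68.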